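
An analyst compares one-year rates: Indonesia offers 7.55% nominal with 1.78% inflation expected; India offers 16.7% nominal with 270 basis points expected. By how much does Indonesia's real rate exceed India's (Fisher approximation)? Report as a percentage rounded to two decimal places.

-8.23%

Indonesia: 7.55% − 1.78% = 5.770%
India: 16.7% − 2.7% = 14.000%
Differential = -8.230% → -8.23%.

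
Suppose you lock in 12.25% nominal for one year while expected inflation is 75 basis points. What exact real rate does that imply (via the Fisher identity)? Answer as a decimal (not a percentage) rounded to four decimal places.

1 + r = 1.12250 / 1.00750 = 1.114144
r = 1.114144 − 1 = 11.4144%, i.e. 0.1141.

0.1141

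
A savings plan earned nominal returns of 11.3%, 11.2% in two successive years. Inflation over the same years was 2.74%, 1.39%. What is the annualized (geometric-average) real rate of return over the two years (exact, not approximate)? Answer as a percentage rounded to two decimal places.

Compound the nominal returns: 1.1130 × 1.1120 = 1.23765600.
Compound inflation: 1.0274 × 1.0139 = 1.04168086.
Deflate: 1.23765600 / 1.04168086 = 1.18813357.
Annualized real rate = 1.18813357^(1/2) − 1 = 9.0015% → 9.00%.

9.00%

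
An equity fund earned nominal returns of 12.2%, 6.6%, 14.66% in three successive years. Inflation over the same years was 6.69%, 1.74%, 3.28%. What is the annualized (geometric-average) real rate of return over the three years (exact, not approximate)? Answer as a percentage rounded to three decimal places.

6.949%

Nominal growth factor = 1.1220 × 1.0660 × 1.1466 = 1.37139322
Price-level growth factor = 1.0669 × 1.0174 × 1.0328 = 1.12106728
Real growth factor = 1.37139322 / 1.12106728 = 1.22329252
Annualized real rate = 1.22329252^(1/3) − 1 = 6.9490% → 6.949%.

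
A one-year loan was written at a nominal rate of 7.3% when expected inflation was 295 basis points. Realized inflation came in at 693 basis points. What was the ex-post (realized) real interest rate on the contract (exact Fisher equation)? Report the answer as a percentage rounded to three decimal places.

Ex-post: (1 + 0.0730)/(1 + 0.0693) − 1 = 0.3460%
So the realized real rate is 0.346%.

0.346%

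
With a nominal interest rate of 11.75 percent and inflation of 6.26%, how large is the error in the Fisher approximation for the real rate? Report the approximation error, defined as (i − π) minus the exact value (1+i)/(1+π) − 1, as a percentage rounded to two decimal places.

Approximate: r ≈ 11.750% − 6.260% = 5.4900%
Exact: (1 + 0.1175)/(1 + 0.0626) − 1 = 5.1666%
Error = 5.4900% − 5.1666% = 0.3234% → 0.32%.

0.32%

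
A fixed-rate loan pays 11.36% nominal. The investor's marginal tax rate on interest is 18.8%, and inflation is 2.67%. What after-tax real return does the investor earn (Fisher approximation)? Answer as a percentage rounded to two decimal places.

After-tax nominal return = 11.36% × (1 − 0.188) = 9.22432%.
r ≈ 9.22432% − 2.67% → 6.55%.

6.55%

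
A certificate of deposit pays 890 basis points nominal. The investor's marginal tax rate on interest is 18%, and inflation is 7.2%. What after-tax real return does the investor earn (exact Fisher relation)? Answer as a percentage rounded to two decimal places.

0.09%

After-tax nominal return = 8.9% × (1 − 0.18) = 7.2980%.
1 + r = 1.07298 / 1.07200 = 1.000914
After-tax real rate = 1.000914 − 1 → 0.09%.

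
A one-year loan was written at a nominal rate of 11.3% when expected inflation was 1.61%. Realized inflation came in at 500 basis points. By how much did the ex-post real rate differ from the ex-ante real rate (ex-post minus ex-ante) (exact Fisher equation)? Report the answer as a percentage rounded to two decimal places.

Ex-ante: (1 + 0.1130)/(1 + 0.0161) − 1 = 9.5365%
Ex-post: (1 + 0.1130)/(1 + 0.0500) − 1 = 6.0000%
Difference (ex-post − ex-ante) = -3.5365% → -3.54%.

-3.54%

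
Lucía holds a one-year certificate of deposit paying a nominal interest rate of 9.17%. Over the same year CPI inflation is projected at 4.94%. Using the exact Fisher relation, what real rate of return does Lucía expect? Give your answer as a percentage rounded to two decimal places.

1 + r = 1.09170 / 1.04940 = 1.040309
r = 1.040309 − 1 = 4.0309%, i.e. 4.03%.

4.03%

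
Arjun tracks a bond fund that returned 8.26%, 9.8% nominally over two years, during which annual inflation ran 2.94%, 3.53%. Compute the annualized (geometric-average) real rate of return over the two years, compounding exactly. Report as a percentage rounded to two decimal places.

5.61%

Compound the nominal returns: 1.0826 × 1.0980 = 1.18869480.
Compound inflation: 1.0294 × 1.0353 = 1.06573782.
Deflate: 1.18869480 / 1.06573782 = 1.11537263.
Annualized real rate = 1.11537263^(1/2) − 1 = 5.6112% → 5.61%.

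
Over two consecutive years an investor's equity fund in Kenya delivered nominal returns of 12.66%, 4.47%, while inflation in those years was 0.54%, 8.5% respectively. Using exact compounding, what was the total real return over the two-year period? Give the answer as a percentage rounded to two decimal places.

Compound the nominal returns: 1.1266 × 1.0447 = 1.176959.
Compound inflation: 1.0054 × 1.0850 = 1.090859.
Deflate: 1.176959 / 1.090859 = 1.078929.
Total real return = 1.078929 − 1 → 7.89%.

7.89%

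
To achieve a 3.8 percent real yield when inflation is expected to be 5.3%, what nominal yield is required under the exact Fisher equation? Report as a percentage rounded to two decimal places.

(1 + i) = (1 + r)(1 + π) = 1.03800 × 1.05300 = 1.093014
i = 1.093014 − 1, so the required nominal rate is 9.30%.

9.30%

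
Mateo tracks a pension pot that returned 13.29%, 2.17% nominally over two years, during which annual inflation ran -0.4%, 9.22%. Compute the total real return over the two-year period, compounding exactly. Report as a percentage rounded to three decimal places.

6.403%

Nominal growth factor = 1.1329 × 1.0217 = 1.157484
Price-level growth factor = 0.9960 × 1.0922 = 1.087831
Real growth factor = 1.157484 / 1.087831 = 1.064029
Total real return = 1.064029 − 1 → 6.403%.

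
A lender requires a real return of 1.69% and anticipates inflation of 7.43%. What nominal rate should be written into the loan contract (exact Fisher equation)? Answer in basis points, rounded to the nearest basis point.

(1 + i) = (1 + r)(1 + π) = 1.01690 × 1.07430 = 1.09245567
i = 1.09245567 − 1, so the required nominal rate is 925 basis points.

925 basis points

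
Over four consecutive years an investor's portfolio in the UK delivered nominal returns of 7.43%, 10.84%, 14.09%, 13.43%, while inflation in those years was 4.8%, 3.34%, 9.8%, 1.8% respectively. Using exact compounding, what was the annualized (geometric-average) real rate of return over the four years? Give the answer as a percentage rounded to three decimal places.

6.220%

Compound the nominal returns: 1.0743 × 1.1084 × 1.1409 × 1.1343 = 1.540982139.
Compound inflation: 1.0480 × 1.0334 × 1.0980 × 1.0180 = 1.210541989.
Deflate: 1.540982139 / 1.210541989 = 1.272968764.
Annualized real rate = 1.272968764^(1/4) − 1 = 6.21955% → 6.220%.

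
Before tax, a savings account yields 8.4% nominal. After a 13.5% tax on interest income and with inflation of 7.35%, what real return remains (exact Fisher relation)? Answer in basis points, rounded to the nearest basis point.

-8 basis points

After-tax nominal return = 8.4% × (1 − 0.135) = 7.2660%.
1 + r = 1.07266 / 1.07350 = 0.999218
After-tax real rate = 0.999218 − 1 → -8 basis points.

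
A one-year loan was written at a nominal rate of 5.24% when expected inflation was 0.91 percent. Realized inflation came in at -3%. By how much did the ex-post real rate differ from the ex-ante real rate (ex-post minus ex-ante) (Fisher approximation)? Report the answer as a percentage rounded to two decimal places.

3.91%

Ex-ante: 5.24% − 0.91% = 4.330%
Ex-post: 5.24% − (-3%) = 8.240%
Difference (ex-post − ex-ante) = 3.9100% → 3.91%.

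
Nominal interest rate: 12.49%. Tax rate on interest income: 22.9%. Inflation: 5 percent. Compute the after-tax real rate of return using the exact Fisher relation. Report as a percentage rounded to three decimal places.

4.409%

After-tax nominal return = 12.49% × (1 − 0.229) = 9.62979%.
1 + r = 1.0962979 / 1.05000 = 1.044093
After-tax real rate = 1.044093 − 1 → 4.409%.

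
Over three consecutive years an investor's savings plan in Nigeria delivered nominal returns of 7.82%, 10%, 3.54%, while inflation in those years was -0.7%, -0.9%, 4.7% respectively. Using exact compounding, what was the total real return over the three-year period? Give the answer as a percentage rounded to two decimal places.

19.19%

Compound the nominal returns: 1.0782 × 1.1000 × 1.0354 = 1.228005.
Compound inflation: 0.9930 × 0.9910 × 1.0470 = 1.030314.
Deflate: 1.228005 / 1.030314 = 1.191875.
Total real return = 1.191875 − 1 → 19.19%.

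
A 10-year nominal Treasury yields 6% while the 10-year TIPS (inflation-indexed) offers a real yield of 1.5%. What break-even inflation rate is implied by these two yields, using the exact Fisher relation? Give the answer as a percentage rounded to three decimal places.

4.433%

(1 + π) = (1 + i)/(1 + r) = 1.06000 / 1.01500 = 1.04433498
Break-even inflation = 1.04433498 − 1 → 4.433%.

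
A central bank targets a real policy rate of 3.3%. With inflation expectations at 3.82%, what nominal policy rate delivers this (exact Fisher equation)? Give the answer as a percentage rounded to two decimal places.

(1 + i) = (1 + r)(1 + π) = 1.03300 × 1.03820 = 1.0724606
i = 1.0724606 − 1, so the required nominal rate is 7.25%.

7.25%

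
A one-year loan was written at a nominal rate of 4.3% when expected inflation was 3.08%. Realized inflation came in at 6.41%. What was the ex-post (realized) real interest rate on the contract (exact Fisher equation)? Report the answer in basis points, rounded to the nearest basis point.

Ex-post: (1 + 0.0430)/(1 + 0.0641) − 1 = -1.9829%
So the realized real rate is -198 basis points.

-198 basis points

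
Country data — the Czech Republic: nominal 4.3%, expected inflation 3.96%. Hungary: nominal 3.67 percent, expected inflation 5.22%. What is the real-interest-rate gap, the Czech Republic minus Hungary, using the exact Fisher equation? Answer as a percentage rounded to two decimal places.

1.80%

The Czech Republic: (1 + 0.0430)/(1 + 0.0396) − 1 = 0.3270%
Hungary: (1 + 0.0367)/(1 + 0.0522) − 1 = -1.4731%
Differential = 0.3270% − (-1.4731%) = 1.8002% → 1.80%.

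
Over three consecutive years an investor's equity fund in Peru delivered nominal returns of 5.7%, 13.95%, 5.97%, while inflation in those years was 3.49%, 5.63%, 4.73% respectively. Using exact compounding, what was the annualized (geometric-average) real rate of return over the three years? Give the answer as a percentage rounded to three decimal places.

3.690%

Nominal growth factor = 1.0570 × 1.1395 × 1.0597 = 1.27635725
Price-level growth factor = 1.0349 × 1.0563 × 1.0473 = 1.14487157
Real growth factor = 1.27635725 / 1.14487157 = 1.11484754
Annualized real rate = 1.11484754^(1/3) − 1 = 3.6904% → 3.690%.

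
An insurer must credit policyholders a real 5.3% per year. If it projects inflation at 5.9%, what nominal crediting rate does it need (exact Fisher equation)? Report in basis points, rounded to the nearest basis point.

1151 basis points

(1 + i) = (1 + r)(1 + π) = 1.05300 × 1.05900 = 1.115127
i = 1.115127 − 1, so the required nominal rate is 1151 basis points.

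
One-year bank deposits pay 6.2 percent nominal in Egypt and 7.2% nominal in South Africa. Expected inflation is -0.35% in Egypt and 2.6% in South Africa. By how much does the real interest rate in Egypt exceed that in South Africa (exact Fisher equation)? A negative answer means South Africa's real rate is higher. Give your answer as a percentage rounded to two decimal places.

Egypt: (1 + 0.0620)/(1 − 0.0035) − 1 = 6.5730%
South Africa: (1 + 0.0720)/(1 + 0.0260) − 1 = 4.4834%
Differential = 6.5730% − 4.4834% = 2.0896% → 2.09%.

2.09%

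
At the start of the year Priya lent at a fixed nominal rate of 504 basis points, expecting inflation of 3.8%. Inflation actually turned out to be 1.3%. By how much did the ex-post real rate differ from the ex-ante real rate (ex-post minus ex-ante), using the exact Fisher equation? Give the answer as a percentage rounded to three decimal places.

2.497%

Ex-ante: (1 + 0.0504)/(1 + 0.0380) − 1 = 1.1946%
Ex-post: (1 + 0.0504)/(1 + 0.0130) − 1 = 3.6920%
Difference (ex-post − ex-ante) = 2.4974% → 2.497%.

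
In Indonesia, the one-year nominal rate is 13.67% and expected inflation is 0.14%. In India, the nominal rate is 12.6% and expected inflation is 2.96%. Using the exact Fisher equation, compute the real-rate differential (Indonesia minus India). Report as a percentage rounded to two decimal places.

Indonesia: (1 + 0.1367)/(1 + 0.0014) − 1 = 13.5111%
India: (1 + 0.1260)/(1 + 0.0296) − 1 = 9.3629%
Differential = 13.5111% − 9.3629% = 4.1482% → 4.15%.

4.15%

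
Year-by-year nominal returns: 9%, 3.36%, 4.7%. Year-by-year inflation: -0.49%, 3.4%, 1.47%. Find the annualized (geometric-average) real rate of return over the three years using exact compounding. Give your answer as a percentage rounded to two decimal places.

Compound the nominal returns: 1.0900 × 1.0336 × 1.0470 = 1.17957533.
Compound inflation: 0.9951 × 1.0340 × 1.0147 = 1.04405872.
Deflate: 1.17957533 / 1.04405872 = 1.12979788.
Annualized real rate = 1.12979788^(1/3) − 1 = 4.1518% → 4.15%.

4.15%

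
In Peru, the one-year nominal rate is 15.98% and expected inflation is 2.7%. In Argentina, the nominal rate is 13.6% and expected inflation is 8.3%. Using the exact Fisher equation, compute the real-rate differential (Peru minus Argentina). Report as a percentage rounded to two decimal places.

8.04%

Peru: (1 + 0.1598)/(1 + 0.0270) − 1 = 12.9309%
Argentina: (1 + 0.1360)/(1 + 0.0830) − 1 = 4.8938%
Differential = 12.9309% − 4.8938% = 8.0371% → 8.04%.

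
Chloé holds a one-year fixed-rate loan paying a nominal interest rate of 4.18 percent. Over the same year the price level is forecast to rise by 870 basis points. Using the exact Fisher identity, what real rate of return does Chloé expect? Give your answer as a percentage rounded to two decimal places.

-4.16%

1 + r = 1.04180 / 1.08700 = 0.958418
r = 0.958418 − 1 = -4.1582%, i.e. -4.16%.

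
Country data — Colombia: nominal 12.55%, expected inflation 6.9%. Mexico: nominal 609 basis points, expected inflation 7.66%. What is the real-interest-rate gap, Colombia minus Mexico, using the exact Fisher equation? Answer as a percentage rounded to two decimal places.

Colombia: (1 + 0.1255)/(1 + 0.0690) − 1 = 5.2853%
Mexico: (1 + 0.0609)/(1 + 0.0766) − 1 = -1.4583%
Differential = 5.2853% − (-1.4583%) = 6.7436% → 6.74%.

6.74%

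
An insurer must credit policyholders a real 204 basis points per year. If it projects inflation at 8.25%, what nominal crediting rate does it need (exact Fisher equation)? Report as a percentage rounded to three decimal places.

10.458%

(1 + i) = (1 + r)(1 + π) = 1.02040 × 1.08250 = 1.104583
i = 1.104583 − 1, so the required nominal rate is 10.458%.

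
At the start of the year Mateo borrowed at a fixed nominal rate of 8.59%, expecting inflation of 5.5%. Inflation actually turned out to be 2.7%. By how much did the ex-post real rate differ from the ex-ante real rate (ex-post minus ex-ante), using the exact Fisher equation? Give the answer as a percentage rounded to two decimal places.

Ex-ante: (1 + 0.0859)/(1 + 0.0550) − 1 = 2.9289%
Ex-post: (1 + 0.0859)/(1 + 0.0270) − 1 = 5.7352%
Difference (ex-post − ex-ante) = 2.8062% → 2.81%.

2.81%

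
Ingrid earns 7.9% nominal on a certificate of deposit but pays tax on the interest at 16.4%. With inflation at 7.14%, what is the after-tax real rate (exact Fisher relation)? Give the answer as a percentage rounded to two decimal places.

After-tax nominal return = 7.9% × (1 − 0.164) = 6.6044%.
1 + r = 1.066044 / 1.07140 = 0.995001
After-tax real rate = 0.995001 − 1 → -0.50%.

-0.50%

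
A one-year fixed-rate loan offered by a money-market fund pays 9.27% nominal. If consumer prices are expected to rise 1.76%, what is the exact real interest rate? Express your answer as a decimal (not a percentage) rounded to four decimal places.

0.0738

1 + r = 1.09270 / 1.01760 = 1.073801
r = 1.073801 − 1 = 7.3801%, i.e. 0.0738.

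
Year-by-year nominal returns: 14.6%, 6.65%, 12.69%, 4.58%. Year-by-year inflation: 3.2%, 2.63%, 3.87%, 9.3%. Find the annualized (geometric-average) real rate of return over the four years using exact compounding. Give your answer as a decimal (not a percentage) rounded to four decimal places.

0.0462

Compound the nominal returns: 1.1460 × 1.0665 × 1.1269 × 1.0458 = 1.44038800.
Compound inflation: 1.0320 × 1.0263 × 1.0387 × 1.0930 = 1.20244251.
Deflate: 1.44038800 / 1.20244251 = 1.19788513.
Annualized real rate = 1.19788513^(1/4) − 1 = 4.6174% → 0.0462.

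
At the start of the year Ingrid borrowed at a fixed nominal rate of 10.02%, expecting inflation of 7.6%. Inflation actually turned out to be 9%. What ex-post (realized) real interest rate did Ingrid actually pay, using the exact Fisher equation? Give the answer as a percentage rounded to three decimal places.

Ex-post: (1 + 0.1002)/(1 + 0.0900) − 1 = 0.9358%
So the realized real rate is 0.936%.

0.936%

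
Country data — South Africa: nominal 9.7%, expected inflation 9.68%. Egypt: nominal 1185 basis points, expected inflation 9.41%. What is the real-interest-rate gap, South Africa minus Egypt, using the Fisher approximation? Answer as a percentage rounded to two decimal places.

-2.42%

South Africa: 9.7% − 9.68% = 0.020%
Egypt: 11.85% − 9.41% = 2.440%
Differential = -2.420% → -2.42%.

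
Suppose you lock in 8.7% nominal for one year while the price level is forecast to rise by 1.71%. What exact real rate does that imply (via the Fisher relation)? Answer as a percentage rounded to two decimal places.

By the Fisher relation, 1 + r = (1 + i)/(1 + π).
1 + r = 1.08700 / 1.01710 = 1.068725
r = 1.068725 − 1 = 6.8725%, i.e. 6.87%.

6.87%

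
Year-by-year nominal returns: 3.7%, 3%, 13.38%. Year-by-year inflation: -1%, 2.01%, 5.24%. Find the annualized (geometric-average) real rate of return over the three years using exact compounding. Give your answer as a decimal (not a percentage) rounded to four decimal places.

Nominal growth factor = 1.0370 × 1.0300 × 1.1338 = 1.21102312
Price-level growth factor = 0.9900 × 1.0201 × 1.0524 = 1.06281771
Real growth factor = 1.21102312 / 1.06281771 = 1.13944575
Annualized real rate = 1.13944575^(1/3) − 1 = 4.4475% → 0.0445.

0.0445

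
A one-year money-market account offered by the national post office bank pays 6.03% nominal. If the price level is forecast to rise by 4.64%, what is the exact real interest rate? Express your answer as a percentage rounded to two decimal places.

1.33%

By the Fisher equation, 1 + r = (1 + i)/(1 + π).
1 + r = 1.06030 / 1.04640 = 1.013284
r = 1.013284 − 1 = 1.3284%, i.e. 1.33%.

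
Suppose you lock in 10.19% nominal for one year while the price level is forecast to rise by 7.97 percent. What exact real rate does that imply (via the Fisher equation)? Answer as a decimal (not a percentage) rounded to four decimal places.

0.0206

1 + r = 1.10190 / 1.07970 = 1.020561
r = 1.020561 − 1 = 2.0561%, i.e. 0.0206.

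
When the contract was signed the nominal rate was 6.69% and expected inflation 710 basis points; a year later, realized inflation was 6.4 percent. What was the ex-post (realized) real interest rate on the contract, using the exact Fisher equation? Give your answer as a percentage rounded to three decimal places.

0.273%

Ex-post: (1 + 0.0669)/(1 + 0.0640) − 1 = 0.2726%
So the realized real rate is 0.273%.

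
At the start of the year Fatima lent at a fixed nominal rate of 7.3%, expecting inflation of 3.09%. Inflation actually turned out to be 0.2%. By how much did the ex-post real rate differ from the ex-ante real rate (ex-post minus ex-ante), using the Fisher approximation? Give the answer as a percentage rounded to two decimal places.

Ex-ante: 7.3% − 3.09% = 4.210%
Ex-post: 7.3% − 0.2% = 7.100%
Difference (ex-post − ex-ante) = 2.8900% → 2.89%.

2.89%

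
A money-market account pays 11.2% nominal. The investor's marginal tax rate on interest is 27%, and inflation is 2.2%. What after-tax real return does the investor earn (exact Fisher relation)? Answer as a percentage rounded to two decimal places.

After-tax nominal return = 11.2% × (1 − 0.27) = 8.1760%.
1 + r = 1.08176 / 1.02200 = 1.058474
After-tax real rate = 1.058474 − 1 → 5.85%.

5.85%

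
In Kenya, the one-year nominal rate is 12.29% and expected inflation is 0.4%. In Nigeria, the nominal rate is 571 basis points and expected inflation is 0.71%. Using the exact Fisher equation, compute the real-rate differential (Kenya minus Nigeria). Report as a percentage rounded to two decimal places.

6.88%

Kenya: (1 + 0.1229)/(1 + 0.0040) − 1 = 11.8426%
Nigeria: (1 + 0.0571)/(1 + 0.0071) − 1 = 4.9648%
Differential = 11.8426% − 4.9648% = 6.8779% → 6.88%.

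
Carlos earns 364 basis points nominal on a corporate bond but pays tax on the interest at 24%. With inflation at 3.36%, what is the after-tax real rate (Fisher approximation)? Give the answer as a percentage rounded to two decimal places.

-0.59%

After-tax nominal return = 3.64% × (1 − 0.24) = 2.7664%.
r ≈ 2.7664% − 3.36% → -0.59%.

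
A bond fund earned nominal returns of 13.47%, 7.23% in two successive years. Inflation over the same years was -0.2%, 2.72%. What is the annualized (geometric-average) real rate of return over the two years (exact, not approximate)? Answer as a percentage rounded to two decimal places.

Nominal growth factor = 1.1347 × 1.0723 = 1.21673881
Price-level growth factor = 0.9980 × 1.0272 = 1.02514560
Real growth factor = 1.21673881 / 1.02514560 = 1.18689366
Annualized real rate = 1.18689366^(1/2) − 1 = 8.9446% → 8.94%.

8.94%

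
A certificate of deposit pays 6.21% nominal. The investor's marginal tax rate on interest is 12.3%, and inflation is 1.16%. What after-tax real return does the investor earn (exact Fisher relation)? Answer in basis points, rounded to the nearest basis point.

424 basis points

After-tax nominal return = 6.21% × (1 − 0.123) = 5.44617%.
1 + r = 1.0544617 / 1.01160 = 1.042370
After-tax real rate = 1.042370 − 1 → 424 basis points.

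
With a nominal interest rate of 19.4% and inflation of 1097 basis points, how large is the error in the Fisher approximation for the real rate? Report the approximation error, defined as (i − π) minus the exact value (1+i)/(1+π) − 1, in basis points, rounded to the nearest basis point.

Approximate: r ≈ 19.400% − 10.970% = 8.4300%
Exact: (1 + 0.1940)/(1 + 0.1097) − 1 = 7.5966%
Error = 8.4300% − 7.5966% = 0.8334% → 83 basis points.

83 basis points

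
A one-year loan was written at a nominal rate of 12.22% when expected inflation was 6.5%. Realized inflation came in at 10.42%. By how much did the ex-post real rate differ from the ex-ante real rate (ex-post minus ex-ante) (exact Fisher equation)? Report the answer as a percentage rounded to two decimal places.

-3.74%

Ex-ante: (1 + 0.1222)/(1 + 0.0650) − 1 = 5.3709%
Ex-post: (1 + 0.1222)/(1 + 0.1042) − 1 = 1.6301%
Difference (ex-post − ex-ante) = -3.7408% → -3.74%.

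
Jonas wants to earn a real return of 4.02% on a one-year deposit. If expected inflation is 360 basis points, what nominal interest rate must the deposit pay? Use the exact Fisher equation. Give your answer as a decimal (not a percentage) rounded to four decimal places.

(1 + i) = (1 + r)(1 + π) = 1.04020 × 1.03600 = 1.0776472
i = 1.0776472 − 1, so the required nominal rate is 0.0776.

0.0776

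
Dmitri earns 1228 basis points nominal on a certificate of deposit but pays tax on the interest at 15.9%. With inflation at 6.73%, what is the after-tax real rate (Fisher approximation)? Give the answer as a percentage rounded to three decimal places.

3.597%

After-tax nominal return = 12.28% × (1 − 0.159) = 10.32748%.
r ≈ 10.32748% − 6.73% → 3.597%.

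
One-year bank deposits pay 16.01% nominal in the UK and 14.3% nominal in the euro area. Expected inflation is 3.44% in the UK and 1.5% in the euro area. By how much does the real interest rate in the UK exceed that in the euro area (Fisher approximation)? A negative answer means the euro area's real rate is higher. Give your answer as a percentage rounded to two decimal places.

The UK: 16.01% − 3.44% = 12.570%
The euro area: 14.3% − 1.5% = 12.800%
Differential = -0.230% → -0.23%.

-0.23%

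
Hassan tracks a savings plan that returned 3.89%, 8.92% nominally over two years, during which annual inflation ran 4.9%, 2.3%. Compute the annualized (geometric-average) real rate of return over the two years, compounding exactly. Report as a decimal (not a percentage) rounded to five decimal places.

0.02687

Compound the nominal returns: 1.0389 × 1.0892 = 1.13156988.
Compound inflation: 1.0490 × 1.0230 = 1.07312700.
Deflate: 1.13156988 / 1.07312700 = 1.05446036.
Annualized real rate = 1.05446036^(1/2) − 1 = 2.6869% → 0.02687.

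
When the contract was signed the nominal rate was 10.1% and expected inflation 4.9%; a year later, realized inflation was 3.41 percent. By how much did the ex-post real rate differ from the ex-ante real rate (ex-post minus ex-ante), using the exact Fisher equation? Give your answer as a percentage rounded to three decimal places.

Ex-ante: (1 + 0.1010)/(1 + 0.0490) − 1 = 4.9571%
Ex-post: (1 + 0.1010)/(1 + 0.0341) − 1 = 6.4694%
Difference (ex-post − ex-ante) = 1.5123% → 1.512%.

1.512%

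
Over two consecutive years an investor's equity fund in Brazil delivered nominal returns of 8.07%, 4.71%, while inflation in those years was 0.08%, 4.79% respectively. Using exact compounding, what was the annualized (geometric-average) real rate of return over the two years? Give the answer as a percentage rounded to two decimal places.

3.88%

Compound the nominal returns: 1.0807 × 1.0471 = 1.13160097.
Compound inflation: 1.0008 × 1.0479 = 1.04873832.
Deflate: 1.13160097 / 1.04873832 = 1.07901175.
Annualized real rate = 1.07901175^(1/2) − 1 = 3.8755% → 3.88%.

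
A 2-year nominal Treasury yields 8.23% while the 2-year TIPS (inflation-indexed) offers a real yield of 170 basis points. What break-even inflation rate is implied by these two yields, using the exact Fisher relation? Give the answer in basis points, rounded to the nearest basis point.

(1 + π) = (1 + i)/(1 + r) = 1.08230 / 1.01700 = 1.064208
Break-even inflation = 1.064208 − 1 → 642 basis points.

642 basis points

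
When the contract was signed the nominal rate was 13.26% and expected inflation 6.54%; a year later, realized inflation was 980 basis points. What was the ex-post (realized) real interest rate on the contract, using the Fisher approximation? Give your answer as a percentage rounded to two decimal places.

3.46%

Ex-post: 13.26% − 9.8% = 3.460%
So the realized real rate is 3.46%.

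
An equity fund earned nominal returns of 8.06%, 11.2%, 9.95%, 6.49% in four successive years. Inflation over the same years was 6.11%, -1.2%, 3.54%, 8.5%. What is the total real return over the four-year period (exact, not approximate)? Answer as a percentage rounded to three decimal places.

19.460%

Nominal growth factor = 1.0806 × 1.1120 × 1.0995 × 1.0649 = 1.406934
Price-level growth factor = 1.0611 × 0.9880 × 1.0354 × 1.0850 = 1.177745
Real growth factor = 1.406934 / 1.177745 = 1.194600
Total real return = 1.194600 − 1 → 19.460%.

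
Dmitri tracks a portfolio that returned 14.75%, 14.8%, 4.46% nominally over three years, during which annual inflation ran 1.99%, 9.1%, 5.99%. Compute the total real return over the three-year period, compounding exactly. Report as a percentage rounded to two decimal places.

Compound the nominal returns: 1.1475 × 1.1480 × 1.0446 = 1.376083.
Compound inflation: 1.0199 × 1.0910 × 1.0599 = 1.179362.
Deflate: 1.376083 / 1.179362 = 1.166803.
Total real return = 1.166803 − 1 → 16.68%.

16.68%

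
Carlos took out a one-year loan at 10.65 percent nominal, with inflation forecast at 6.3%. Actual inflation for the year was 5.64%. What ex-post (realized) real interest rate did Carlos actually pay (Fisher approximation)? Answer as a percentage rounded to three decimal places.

Ex-post: 10.65% − 5.64% = 5.010%
So the realized real rate is 5.010%.

5.010%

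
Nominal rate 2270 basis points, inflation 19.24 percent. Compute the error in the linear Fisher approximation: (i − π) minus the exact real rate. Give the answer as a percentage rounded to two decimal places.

Approximate: r ≈ 22.700% − 19.240% = 3.4600%
Exact: (1 + 0.2270)/(1 + 0.1924) − 1 = 2.9017%
Error = 3.4600% − 2.9017% = 0.5583% → 0.56%.

0.56%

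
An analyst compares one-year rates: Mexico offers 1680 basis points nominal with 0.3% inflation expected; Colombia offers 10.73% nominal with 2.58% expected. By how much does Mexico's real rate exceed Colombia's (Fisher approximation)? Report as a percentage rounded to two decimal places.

8.35%

Mexico: 16.8% − 0.3% = 16.500%
Colombia: 10.73% − 2.58% = 8.150%
Differential = 8.350% → 8.35%.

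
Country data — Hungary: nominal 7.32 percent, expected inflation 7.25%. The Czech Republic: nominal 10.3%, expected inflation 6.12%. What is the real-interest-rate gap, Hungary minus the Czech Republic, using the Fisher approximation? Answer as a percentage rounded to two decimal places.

Hungary: 7.32% − 7.25% = 0.070%
The Czech Republic: 10.3% − 6.12% = 4.180%
Differential = -4.110% → -4.11%.

-4.11%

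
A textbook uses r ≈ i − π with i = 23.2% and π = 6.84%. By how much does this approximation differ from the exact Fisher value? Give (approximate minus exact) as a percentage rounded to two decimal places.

Approximate: r ≈ 23.200% − 6.840% = 16.3600%
Exact: (1 + 0.2320)/(1 + 0.0684) − 1 = 15.3126%
Error = 16.3600% − 15.3126% = 1.0474% → 1.05%.

1.05%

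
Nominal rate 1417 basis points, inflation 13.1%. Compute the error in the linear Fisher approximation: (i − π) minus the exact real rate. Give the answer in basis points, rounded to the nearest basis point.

Approximate: r ≈ 14.170% − 13.100% = 1.0700%
Exact: (1 + 0.1417)/(1 + 0.1310) − 1 = 0.9461%
Error = 1.0700% − 0.9461% = 0.1239% → 12 basis points.

12 basis points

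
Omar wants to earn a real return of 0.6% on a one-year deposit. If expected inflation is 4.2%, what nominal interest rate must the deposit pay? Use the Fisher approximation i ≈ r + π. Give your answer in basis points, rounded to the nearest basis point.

480 basis points

i ≈ r + π = 0.6% + 4.2% = 480 basis points.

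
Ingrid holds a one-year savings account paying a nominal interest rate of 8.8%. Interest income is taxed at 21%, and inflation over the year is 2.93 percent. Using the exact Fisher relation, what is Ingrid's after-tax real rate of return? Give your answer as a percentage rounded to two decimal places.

After-tax nominal return = 8.8% × (1 − 0.21) = 6.9520%.
1 + r = 1.06952 / 1.02930 = 1.039075
After-tax real rate = 1.039075 − 1 → 3.91%.

3.91%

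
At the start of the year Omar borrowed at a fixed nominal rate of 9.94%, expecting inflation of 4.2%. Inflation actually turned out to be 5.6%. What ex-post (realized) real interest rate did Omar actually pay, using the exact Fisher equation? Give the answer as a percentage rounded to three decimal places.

Ex-post: (1 + 0.0994)/(1 + 0.0560) − 1 = 4.1098%
So the realized real rate is 4.110%.

4.110%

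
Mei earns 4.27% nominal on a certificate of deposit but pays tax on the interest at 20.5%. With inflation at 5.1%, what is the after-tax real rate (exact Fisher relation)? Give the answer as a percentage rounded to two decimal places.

After-tax nominal return = 4.27% × (1 − 0.205) = 3.39465%.
1 + r = 1.0339465 / 1.05100 = 0.983774
After-tax real rate = 0.983774 − 1 → -1.62%.

-1.62%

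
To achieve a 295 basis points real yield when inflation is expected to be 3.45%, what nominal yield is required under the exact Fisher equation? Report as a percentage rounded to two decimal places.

6.50%

(1 + i) = (1 + r)(1 + π) = 1.02950 × 1.03450 = 1.06501775
i = 1.06501775 − 1, so the required nominal rate is 6.50%.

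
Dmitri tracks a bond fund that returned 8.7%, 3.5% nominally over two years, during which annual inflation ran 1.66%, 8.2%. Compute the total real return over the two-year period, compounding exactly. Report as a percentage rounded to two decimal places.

2.28%

Compound the nominal returns: 1.0870 × 1.0350 = 1.125045.
Compound inflation: 1.0166 × 1.0820 = 1.099961.
Deflate: 1.125045 / 1.099961 = 1.022804.
Total real return = 1.022804 − 1 → 2.28%.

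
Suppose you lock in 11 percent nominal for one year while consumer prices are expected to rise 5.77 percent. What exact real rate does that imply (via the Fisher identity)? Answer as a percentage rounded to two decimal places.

By the Fisher identity, 1 + r = (1 + i)/(1 + π).
1 + r = 1.11000 / 1.05770 = 1.049447
r = 1.049447 − 1 = 4.9447%, i.e. 4.94%.

4.94%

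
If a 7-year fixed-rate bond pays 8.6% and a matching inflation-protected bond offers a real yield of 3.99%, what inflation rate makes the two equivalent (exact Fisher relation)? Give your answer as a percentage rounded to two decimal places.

(1 + π) = (1 + i)/(1 + r) = 1.08600 / 1.03990 = 1.044331
Break-even inflation = 1.044331 − 1 → 4.43%.

4.43%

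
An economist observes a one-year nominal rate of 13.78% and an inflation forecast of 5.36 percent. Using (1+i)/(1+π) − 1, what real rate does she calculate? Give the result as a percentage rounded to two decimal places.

7.99%

1 + r = 1.13780 / 1.05360 = 1.079916
r = 1.079916 − 1 = 7.9916%, i.e. 7.99%.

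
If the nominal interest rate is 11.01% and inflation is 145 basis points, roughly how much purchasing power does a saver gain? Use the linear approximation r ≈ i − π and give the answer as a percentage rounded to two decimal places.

9.56%

r ≈ i − π = 11.01% − 1.45% = 9.56%.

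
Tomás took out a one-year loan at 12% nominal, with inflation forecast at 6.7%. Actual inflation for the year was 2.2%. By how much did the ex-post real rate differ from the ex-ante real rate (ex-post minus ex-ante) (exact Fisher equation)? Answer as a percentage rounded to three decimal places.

4.622%

Ex-ante: (1 + 0.1200)/(1 + 0.0670) − 1 = 4.9672%
Ex-post: (1 + 0.1200)/(1 + 0.0220) − 1 = 9.5890%
Difference (ex-post − ex-ante) = 4.6218% → 4.622%.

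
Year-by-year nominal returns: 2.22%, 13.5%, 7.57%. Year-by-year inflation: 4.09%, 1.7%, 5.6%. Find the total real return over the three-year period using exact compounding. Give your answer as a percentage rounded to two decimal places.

11.64%

Compound the nominal returns: 1.0222 × 1.1350 × 1.0757 = 1.248024.
Compound inflation: 1.0409 × 1.0170 × 1.0560 = 1.117877.
Deflate: 1.248024 / 1.117877 = 1.116424.
Total real return = 1.116424 − 1 → 11.64%.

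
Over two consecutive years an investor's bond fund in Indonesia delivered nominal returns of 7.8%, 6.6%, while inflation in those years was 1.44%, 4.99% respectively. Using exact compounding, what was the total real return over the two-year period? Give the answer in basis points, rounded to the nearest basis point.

Nominal growth factor = 1.0780 × 1.0660 = 1.149148
Price-level growth factor = 1.0144 × 1.0499 = 1.065019
Real growth factor = 1.149148 / 1.065019 = 1.078993
Total real return = 1.078993 − 1 → 790 basis points.

790 basis points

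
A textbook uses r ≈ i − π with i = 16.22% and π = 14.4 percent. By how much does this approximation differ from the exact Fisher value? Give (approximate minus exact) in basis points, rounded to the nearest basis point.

Approximate: r ≈ 16.220% − 14.400% = 1.8200%
Exact: (1 + 0.1622)/(1 + 0.1440) − 1 = 1.5909%
Error = 1.8200% − 1.5909% = 0.2291% → 23 basis points.

23 basis points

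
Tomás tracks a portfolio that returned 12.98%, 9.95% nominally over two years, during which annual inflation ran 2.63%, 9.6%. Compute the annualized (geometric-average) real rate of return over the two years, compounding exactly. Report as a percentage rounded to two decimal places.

Compound the nominal returns: 1.1298 × 1.0995 = 1.24221510.
Compound inflation: 1.0263 × 1.0960 = 1.12482480.
Deflate: 1.24221510 / 1.12482480 = 1.10436319.
Annualized real rate = 1.10436319^(1/2) − 1 = 5.0887% → 5.09%.

5.09%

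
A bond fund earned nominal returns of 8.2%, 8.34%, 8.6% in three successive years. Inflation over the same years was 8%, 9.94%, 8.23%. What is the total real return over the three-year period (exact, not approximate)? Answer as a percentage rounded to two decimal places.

-0.94%

Nominal growth factor = 1.0820 × 1.0834 × 1.0860 = 1.273051
Price-level growth factor = 1.0800 × 1.0994 × 1.0823 = 1.285071
Real growth factor = 1.273051 / 1.285071 = 0.990647
Total real return = 0.990647 − 1 → -0.94%.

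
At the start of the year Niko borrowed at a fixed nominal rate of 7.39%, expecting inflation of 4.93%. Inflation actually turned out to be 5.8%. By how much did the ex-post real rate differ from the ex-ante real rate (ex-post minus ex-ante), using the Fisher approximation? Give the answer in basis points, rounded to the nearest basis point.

Ex-ante: 7.39% − 4.93% = 2.460%
Ex-post: 7.39% − 5.8% = 1.590%
Difference (ex-post − ex-ante) = -0.8700% → -87 basis points.

-87 basis points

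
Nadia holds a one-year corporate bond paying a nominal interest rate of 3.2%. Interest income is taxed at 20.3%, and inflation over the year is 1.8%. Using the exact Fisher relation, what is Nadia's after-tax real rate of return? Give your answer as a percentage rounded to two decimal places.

0.74%

After-tax nominal return = 3.2% × (1 − 0.203) = 2.5504%.
1 + r = 1.025504 / 1.01800 = 1.007371
After-tax real rate = 1.007371 − 1 → 0.74%.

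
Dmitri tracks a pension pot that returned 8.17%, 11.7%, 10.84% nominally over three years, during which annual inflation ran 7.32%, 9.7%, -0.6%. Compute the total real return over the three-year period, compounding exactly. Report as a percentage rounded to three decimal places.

14.441%

Compound the nominal returns: 1.0817 × 1.1170 × 1.1084 = 1.339234.
Compound inflation: 1.0732 × 1.0970 × 0.9940 = 1.170237.
Deflate: 1.339234 / 1.170237 = 1.144413.
Total real return = 1.144413 − 1 → 14.441%.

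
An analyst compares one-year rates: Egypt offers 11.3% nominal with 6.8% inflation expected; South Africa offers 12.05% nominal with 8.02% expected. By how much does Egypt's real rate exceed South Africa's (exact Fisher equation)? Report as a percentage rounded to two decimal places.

0.48%

Egypt: (1 + 0.1130)/(1 + 0.0680) − 1 = 4.2135%
South Africa: (1 + 0.1205)/(1 + 0.0802) − 1 = 3.7308%
Differential = 4.2135% − 3.7308% = 0.4827% → 0.48%.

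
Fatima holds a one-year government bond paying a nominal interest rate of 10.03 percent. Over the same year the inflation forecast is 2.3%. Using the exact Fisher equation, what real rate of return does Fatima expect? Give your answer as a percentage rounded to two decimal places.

By the Fisher equation, 1 + r = (1 + i)/(1 + π).
1 + r = 1.10030 / 1.02300 = 1.075562
r = 1.075562 − 1 = 7.5562%, i.e. 7.56%.

7.56%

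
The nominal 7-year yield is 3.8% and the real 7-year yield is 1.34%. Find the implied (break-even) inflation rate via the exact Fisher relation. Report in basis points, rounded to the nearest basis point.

243 basis points

(1 + π) = (1 + i)/(1 + r) = 1.03800 / 1.01340 = 1.024275
Break-even inflation = 1.024275 − 1 → 243 basis points.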